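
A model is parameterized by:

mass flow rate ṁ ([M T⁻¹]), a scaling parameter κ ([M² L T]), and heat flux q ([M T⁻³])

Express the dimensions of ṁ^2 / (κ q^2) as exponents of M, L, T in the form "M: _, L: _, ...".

Collect each base-dimension exponent across the product:
  M: 2·(1) − (2) − 2·(1) = -2
  L: 2·(0) − (1) − 2·(0) = -1
  T: 2·(-1) − (1) − 2·(-3) = 3
So the dimensions are [M⁻² L⁻¹ T³].

M: -2, L: -1, T: 3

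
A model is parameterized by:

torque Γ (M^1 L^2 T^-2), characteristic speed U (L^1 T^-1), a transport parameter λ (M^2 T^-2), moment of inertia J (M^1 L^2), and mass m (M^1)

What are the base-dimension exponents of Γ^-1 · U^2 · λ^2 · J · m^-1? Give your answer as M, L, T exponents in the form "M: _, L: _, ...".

M: 3, L: 2, T: -4

Collect each base-dimension exponent across the product:
  M: −(1) + 2·(0) + 2·(2) + (1) − (1) = 3
  L: −(2) + 2·(1) + 2·(0) + (2) − (0) = 2
  T: −(-2) + 2·(-1) + 2·(-2) + (0) − (0) = -4
So the dimensions are [M³ L² T⁻⁴].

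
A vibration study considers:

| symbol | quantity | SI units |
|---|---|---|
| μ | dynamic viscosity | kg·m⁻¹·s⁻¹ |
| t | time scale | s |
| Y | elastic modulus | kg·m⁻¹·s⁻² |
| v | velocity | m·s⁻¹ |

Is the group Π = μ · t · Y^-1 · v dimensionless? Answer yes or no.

no

Sum the exponent of each base dimension across the product:
  M: [μ]_M + [t]_M − [Y]_M + [v]_M = (1) + (0) − (1) + (0) = 0
  L: [μ]_L + [t]_L − [Y]_L + [v]_L = (-1) + (0) − (-1) + (1) = 1
  T: [μ]_T + [t]_T − [Y]_T + [v]_T = (-1) + (1) − (-2) + (-1) = 1
Net dimensions [L T] ≠ [1] — not dimensionless.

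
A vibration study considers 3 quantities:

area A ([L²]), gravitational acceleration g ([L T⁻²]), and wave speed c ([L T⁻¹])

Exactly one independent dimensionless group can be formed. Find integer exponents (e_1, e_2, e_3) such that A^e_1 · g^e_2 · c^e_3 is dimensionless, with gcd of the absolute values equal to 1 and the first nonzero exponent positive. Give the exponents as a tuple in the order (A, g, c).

L: e_1·(2) + e_2·(1) + e_3·(1) = 0
T: e_1·(0) + e_2·(-2) + e_3·(-1) = 0
Solving this homogeneous linear system for the smallest-integer solution (first nonzero entry positive) gives (1, 2, -4).

(1, 2, -4)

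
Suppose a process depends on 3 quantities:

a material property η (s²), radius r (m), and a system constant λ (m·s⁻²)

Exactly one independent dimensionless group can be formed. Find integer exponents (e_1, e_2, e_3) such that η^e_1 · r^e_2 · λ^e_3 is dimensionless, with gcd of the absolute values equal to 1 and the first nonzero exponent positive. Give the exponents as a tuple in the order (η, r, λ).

L: e_1·(0) + e_2·(1) + e_3·(1) = 0
T: e_1·(2) + e_2·(0) + e_3·(-2) = 0
Solving this homogeneous linear system for the smallest-integer solution (first nonzero entry positive) gives (1, -1, 1).

(1, -1, 1)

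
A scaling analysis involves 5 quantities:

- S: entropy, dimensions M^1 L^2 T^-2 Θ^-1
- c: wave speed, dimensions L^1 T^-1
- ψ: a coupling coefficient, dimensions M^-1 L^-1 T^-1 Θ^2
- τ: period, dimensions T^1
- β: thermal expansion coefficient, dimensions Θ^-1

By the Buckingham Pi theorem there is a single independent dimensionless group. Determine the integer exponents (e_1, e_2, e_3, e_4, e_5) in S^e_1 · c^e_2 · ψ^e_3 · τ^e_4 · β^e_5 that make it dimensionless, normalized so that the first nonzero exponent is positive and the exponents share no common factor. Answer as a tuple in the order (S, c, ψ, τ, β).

(1, -1, 1, 2, 1)

M: e_1·(1) + e_2·(0) + e_3·(-1) + e_4·(0) + e_5·(0) = 0
L: e_1·(2) + e_2·(1) + e_3·(-1) + e_4·(0) + e_5·(0) = 0
T: e_1·(-2) + e_2·(-1) + e_3·(-1) + e_4·(1) + e_5·(0) = 0
Θ: e_1·(-1) + e_2·(0) + e_3·(2) + e_4·(0) + e_5·(-1) = 0
Solving this homogeneous linear system for the smallest-integer solution (first nonzero entry positive) gives (1, -1, 1, 2, 1).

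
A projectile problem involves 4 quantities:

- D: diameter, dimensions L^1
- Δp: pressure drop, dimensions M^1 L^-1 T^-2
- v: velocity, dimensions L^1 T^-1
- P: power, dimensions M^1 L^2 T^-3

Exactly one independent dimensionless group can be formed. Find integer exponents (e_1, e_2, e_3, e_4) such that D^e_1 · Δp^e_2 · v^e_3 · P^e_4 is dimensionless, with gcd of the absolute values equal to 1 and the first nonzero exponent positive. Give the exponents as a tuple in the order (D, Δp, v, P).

(2, 1, 1, -1)

M: e_1·(0) + e_2·(1) + e_3·(0) + e_4·(1) = 0
L: e_1·(1) + e_2·(-1) + e_3·(1) + e_4·(2) = 0
T: e_1·(0) + e_2·(-2) + e_3·(-1) + e_4·(-3) = 0
Solving this homogeneous linear system for the smallest-integer solution (first nonzero entry positive) gives (2, 1, 1, -1).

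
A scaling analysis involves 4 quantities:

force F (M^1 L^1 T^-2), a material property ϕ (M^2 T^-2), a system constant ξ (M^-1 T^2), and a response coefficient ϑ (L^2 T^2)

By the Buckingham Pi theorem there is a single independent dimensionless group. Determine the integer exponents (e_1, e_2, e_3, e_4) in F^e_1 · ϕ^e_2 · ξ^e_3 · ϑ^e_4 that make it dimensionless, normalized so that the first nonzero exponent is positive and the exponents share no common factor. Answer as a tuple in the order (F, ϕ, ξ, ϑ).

M: e_1·(1) + e_2·(2) + e_3·(-1) + e_4·(0) = 0
L: e_1·(1) + e_2·(0) + e_3·(0) + e_4·(2) = 0
T: e_1·(-2) + e_2·(-2) + e_3·(2) + e_4·(2) = 0
Solving this homogeneous linear system for the smallest-integer solution (first nonzero entry positive) gives (2, 1, 4, -1).

(2, 1, 4, -1)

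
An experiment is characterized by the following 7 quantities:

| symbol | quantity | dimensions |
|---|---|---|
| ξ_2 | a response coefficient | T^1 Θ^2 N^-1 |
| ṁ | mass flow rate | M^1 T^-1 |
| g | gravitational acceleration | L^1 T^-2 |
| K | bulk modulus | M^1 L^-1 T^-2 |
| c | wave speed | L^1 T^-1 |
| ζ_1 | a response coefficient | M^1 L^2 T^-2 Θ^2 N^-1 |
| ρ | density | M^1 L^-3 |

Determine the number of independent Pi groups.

There are 7 variables and 5 base dimensions (M, L, T, Θ, N).
The dimension matrix has rank 4 (less than 5: the dimension vectors are linearly dependent).
Independent dimensionless groups: 7 − 4 = 3.

3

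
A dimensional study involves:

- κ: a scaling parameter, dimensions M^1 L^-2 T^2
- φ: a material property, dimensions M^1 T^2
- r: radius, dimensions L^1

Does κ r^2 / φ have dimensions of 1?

yes

Sum the exponent of each base dimension across the product:
  M: [κ]_M − [φ]_M + 2·[r]_M = (1) − (1) + 2·(0) = 0
  L: [κ]_L − [φ]_L + 2·[r]_L = (-2) − (0) + 2·(1) = 0
  T: [κ]_T − [φ]_T + 2·[r]_T = (2) − (2) + 2·(0) = 0
  Θ: [κ]_Θ − [φ]_Θ + 2·[r]_Θ = (0) − (0) + 2·(0) = 0
All base exponents vanish — dimensionless.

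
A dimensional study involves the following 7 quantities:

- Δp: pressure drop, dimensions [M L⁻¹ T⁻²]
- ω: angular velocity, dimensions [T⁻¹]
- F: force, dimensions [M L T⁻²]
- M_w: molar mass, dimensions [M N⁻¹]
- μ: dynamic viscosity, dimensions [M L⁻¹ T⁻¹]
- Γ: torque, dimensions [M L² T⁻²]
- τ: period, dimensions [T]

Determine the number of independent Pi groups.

There are 7 variables and 4 base dimensions (M, L, T, N).
The dimension matrix has rank 4.
Independent dimensionless groups: 7 − 4 = 3.

3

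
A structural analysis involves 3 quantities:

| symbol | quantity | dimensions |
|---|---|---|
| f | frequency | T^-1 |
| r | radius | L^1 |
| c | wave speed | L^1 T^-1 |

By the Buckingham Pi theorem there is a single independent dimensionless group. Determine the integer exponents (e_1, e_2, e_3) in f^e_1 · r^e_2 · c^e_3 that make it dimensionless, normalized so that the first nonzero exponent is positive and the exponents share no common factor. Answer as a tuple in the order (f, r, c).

L: e_1·(0) + e_2·(1) + e_3·(1) = 0
T: e_1·(-1) + e_2·(0) + e_3·(-1) = 0
Solving this homogeneous linear system for the smallest-integer solution (first nonzero entry positive) gives (1, 1, -1).

(1, 1, -1)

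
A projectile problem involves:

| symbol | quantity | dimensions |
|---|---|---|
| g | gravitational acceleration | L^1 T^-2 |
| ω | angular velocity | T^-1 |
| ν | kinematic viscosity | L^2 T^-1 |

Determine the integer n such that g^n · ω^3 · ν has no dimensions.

-2

Balance the L exponent: (1)·n from g, plus 3·(0) + (2) = 2 from the rest, must sum to zero.
n + 2 = 0, so n = -2.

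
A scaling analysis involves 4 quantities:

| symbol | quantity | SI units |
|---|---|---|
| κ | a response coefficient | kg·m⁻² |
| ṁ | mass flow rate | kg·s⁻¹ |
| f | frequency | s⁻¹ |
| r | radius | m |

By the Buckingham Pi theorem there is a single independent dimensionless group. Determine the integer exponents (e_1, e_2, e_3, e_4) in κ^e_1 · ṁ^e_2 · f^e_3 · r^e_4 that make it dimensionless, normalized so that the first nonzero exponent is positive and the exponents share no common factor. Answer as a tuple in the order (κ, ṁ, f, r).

M: e_1·(1) + e_2·(1) + e_3·(0) + e_4·(0) = 0
L: e_1·(-2) + e_2·(0) + e_3·(0) + e_4·(1) = 0
T: e_1·(0) + e_2·(-1) + e_3·(-1) + e_4·(0) = 0
Solving this homogeneous linear system for the smallest-integer solution (first nonzero entry positive) gives (1, -1, 1, 2).

(1, -1, 1, 2)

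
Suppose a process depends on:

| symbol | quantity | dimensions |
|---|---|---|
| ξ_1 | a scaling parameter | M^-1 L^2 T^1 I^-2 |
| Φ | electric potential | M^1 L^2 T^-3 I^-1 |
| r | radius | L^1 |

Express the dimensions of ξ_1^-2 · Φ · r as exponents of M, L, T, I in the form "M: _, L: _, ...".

M: 3, L: -1, T: -5, I: 3

Collect each base-dimension exponent across the product:
  M: −2·(-1) + (1) + (0) = 3
  L: −2·(2) + (2) + (1) = -1
  T: −2·(1) + (-3) + (0) = -5
  I: −2·(-2) + (-1) + (0) = 3
So the dimensions are [M³ L⁻¹ T⁻⁵ I³].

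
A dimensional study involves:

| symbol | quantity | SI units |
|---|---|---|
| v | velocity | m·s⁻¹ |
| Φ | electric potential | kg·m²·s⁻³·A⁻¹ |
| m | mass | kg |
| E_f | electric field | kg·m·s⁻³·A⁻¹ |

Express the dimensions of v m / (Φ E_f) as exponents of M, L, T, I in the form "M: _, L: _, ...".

Collect each base-dimension exponent across the product:
  M: (0) − (1) + (1) − (1) = -1
  L: (1) − (2) + (0) − (1) = -2
  T: (-1) − (-3) + (0) − (-3) = 5
  I: (0) − (-1) + (0) − (-1) = 2
So the dimensions are [M⁻¹ L⁻² T⁵ I²].

M: -1, L: -2, T: 5, I: 2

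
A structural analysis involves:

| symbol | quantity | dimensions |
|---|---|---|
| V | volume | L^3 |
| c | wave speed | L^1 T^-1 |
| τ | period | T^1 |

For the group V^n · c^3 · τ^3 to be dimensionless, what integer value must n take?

Balance the L exponent: (3)·n from V, plus 3·(1) + 3·(0) = 3 from the rest, must sum to zero.
3n + 3 = 0, so n = -1.

-1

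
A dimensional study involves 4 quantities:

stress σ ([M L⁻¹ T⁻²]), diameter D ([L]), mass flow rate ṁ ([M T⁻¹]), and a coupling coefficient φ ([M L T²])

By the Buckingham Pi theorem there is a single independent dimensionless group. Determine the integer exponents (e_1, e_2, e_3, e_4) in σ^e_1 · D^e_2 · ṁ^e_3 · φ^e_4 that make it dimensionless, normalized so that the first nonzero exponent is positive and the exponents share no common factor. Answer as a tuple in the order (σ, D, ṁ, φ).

M: e_1·(1) + e_2·(0) + e_3·(1) + e_4·(1) = 0
L: e_1·(-1) + e_2·(1) + e_3·(0) + e_4·(1) = 0
T: e_1·(-2) + e_2·(0) + e_3·(-1) + e_4·(2) = 0
Solving this homogeneous linear system for the smallest-integer solution (first nonzero entry positive) gives (3, 2, -4, 1).

(3, 2, -4, 1)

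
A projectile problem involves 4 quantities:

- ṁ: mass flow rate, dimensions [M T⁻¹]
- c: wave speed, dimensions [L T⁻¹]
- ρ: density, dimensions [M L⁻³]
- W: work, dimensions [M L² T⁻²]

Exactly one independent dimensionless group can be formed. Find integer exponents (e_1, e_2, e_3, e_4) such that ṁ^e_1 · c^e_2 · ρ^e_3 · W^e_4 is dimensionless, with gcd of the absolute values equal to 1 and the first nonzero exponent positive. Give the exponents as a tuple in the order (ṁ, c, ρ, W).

M: e_1·(1) + e_2·(0) + e_3·(1) + e_4·(1) = 0
L: e_1·(0) + e_2·(1) + e_3·(-3) + e_4·(2) = 0
T: e_1·(-1) + e_2·(-1) + e_3·(0) + e_4·(-2) = 0
Solving this homogeneous linear system for the smallest-integer solution (first nonzero entry positive) gives (3, 1, -1, -2).

(3, 1, -1, -2)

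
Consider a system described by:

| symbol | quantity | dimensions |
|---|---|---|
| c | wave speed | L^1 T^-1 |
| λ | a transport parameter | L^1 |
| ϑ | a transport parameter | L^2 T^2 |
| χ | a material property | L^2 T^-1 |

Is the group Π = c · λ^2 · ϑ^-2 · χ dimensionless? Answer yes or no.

Sum the exponent of each base dimension across the product:
  L: [c]_L + 2·[λ]_L − 2·[ϑ]_L + [χ]_L = (1) + 2·(1) − 2·(2) + (2) = 1
  T: [c]_T + 2·[λ]_T − 2·[ϑ]_T + [χ]_T = (-1) + 2·(0) − 2·(2) + (-1) = -6
Net dimensions [L T⁻⁶] ≠ [1] — not dimensionless.

no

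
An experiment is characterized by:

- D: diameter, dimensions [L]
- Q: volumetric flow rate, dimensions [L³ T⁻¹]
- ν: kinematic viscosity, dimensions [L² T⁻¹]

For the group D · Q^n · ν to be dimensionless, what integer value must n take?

-1

Balance the L exponent: (3)·n from Q, plus (1) + (2) = 3 from the rest, must sum to zero.
3n + 3 = 0, so n = -1.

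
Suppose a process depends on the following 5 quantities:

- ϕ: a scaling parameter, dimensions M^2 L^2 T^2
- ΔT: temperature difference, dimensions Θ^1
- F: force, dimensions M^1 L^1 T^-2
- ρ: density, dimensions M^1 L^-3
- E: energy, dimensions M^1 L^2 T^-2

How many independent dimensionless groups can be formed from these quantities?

1

There are 5 variables and 4 base dimensions (M, L, T, Θ).
The dimension matrix has rank 4.
Independent dimensionless groups: 5 − 4 = 1.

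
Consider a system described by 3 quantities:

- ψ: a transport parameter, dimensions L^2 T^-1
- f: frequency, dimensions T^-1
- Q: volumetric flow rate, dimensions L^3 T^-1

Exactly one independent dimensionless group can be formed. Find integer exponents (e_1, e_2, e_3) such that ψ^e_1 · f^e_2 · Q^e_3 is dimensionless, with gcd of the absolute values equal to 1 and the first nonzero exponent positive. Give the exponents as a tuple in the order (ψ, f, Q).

(3, -1, -2)

L: e_1·(2) + e_2·(0) + e_3·(3) = 0
T: e_1·(-1) + e_2·(-1) + e_3·(-1) = 0
Solving this homogeneous linear system for the smallest-integer solution (first nonzero entry positive) gives (3, -1, -2).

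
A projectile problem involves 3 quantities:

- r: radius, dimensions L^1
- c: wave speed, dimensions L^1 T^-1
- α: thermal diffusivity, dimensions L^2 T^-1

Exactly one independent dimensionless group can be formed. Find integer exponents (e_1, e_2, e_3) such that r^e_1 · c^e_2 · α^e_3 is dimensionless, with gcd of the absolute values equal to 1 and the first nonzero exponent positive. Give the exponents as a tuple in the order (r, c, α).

L: e_1·(1) + e_2·(1) + e_3·(2) = 0
T: e_1·(0) + e_2·(-1) + e_3·(-1) = 0
Solving this homogeneous linear system for the smallest-integer solution (first nonzero entry positive) gives (1, 1, -1).

(1, 1, -1)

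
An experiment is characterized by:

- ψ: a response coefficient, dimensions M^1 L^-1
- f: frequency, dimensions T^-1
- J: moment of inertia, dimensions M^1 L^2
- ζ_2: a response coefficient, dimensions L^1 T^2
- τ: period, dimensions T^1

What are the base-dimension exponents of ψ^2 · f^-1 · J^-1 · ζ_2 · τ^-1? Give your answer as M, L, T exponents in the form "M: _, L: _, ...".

Collect each base-dimension exponent across the product:
  M: 2·(1) − (0) − (1) + (0) − (0) = 1
  L: 2·(-1) − (0) − (2) + (1) − (0) = -3
  T: 2·(0) − (-1) − (0) + (2) − (1) = 2
So the dimensions are [M L⁻³ T²].

M: 1, L: -3, T: 2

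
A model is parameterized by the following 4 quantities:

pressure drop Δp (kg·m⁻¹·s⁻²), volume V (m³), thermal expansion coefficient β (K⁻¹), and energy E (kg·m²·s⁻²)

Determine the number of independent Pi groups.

1

There are 4 variables and 4 base dimensions (M, L, T, Θ).
The dimension matrix has rank 3 (less than 4: the dimension vectors are linearly dependent).
Independent dimensionless groups: 4 − 3 = 1.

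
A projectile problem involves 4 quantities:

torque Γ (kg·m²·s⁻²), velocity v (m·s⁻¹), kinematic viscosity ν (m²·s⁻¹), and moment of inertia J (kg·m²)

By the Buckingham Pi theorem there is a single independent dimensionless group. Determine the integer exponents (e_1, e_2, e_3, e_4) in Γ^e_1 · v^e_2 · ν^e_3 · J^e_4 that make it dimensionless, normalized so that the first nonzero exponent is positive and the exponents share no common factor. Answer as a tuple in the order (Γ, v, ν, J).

M: e_1·(1) + e_2·(0) + e_3·(0) + e_4·(1) = 0
L: e_1·(2) + e_2·(1) + e_3·(2) + e_4·(2) = 0
T: e_1·(-2) + e_2·(-1) + e_3·(-1) + e_4·(0) = 0
Solving this homogeneous linear system for the smallest-integer solution (first nonzero entry positive) gives (1, -4, 2, -1).

(1, -4, 2, -1)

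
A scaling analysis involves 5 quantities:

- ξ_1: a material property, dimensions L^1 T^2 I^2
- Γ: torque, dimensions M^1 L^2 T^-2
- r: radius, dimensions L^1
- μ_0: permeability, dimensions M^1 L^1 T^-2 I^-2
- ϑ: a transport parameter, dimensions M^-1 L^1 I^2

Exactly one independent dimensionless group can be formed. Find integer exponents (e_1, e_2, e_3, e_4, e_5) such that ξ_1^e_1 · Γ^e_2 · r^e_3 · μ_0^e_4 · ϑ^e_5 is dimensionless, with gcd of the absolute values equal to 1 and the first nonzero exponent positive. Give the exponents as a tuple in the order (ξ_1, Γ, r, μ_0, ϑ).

M: e_1·(0) + e_2·(1) + e_3·(0) + e_4·(1) + e_5·(-1) = 0
L: e_1·(1) + e_2·(2) + e_3·(1) + e_4·(1) + e_5·(1) = 0
T: e_1·(2) + e_2·(-2) + e_3·(0) + e_4·(-2) + e_5·(0) = 0
I: e_1·(2) + e_2·(0) + e_3·(0) + e_4·(-2) + e_5·(2) = 0
Solving this homogeneous linear system for the smallest-integer solution (first nonzero entry positive) gives (1, -1, -2, 2, 1).

(1, -1, -2, 2, 1)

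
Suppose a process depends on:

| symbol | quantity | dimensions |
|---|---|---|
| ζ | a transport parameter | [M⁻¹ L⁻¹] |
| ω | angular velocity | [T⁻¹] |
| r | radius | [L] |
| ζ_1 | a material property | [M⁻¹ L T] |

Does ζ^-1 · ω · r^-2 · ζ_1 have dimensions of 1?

yes

Sum the exponent of each base dimension across the product:
  M: −[ζ]_M + [ω]_M − 2·[r]_M + [ζ_1]_M = −(-1) + (0) − 2·(0) + (-1) = 0
  L: −[ζ]_L + [ω]_L − 2·[r]_L + [ζ_1]_L = −(-1) + (0) − 2·(1) + (1) = 0
  T: −[ζ]_T + [ω]_T − 2·[r]_T + [ζ_1]_T = −(0) + (-1) − 2·(0) + (1) = 0
All base exponents vanish — dimensionless.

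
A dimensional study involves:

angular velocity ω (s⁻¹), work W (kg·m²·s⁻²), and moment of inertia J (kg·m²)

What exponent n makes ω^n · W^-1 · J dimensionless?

2

Balance the T exponent: (-1)·n from ω, plus −(-2) + (0) = 2 from the rest, must sum to zero.
−n + 2 = 0, so n = 2.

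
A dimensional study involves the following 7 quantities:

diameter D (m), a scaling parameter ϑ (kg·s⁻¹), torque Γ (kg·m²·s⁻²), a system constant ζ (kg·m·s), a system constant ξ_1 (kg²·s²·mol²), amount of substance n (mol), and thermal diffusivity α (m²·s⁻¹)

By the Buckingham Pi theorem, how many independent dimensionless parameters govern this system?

3

There are 7 variables and 4 base dimensions (M, L, T, N).
The dimension matrix has rank 4.
Independent dimensionless groups: 7 − 4 = 3.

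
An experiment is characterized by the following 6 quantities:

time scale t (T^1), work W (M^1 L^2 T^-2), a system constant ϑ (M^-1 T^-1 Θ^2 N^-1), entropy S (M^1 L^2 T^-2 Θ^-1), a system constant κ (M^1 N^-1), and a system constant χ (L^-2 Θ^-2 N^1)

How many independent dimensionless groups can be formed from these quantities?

1

There are 6 variables and 5 base dimensions (M, L, T, Θ, N).
The dimension matrix has rank 5.
Independent dimensionless groups: 6 − 5 = 1.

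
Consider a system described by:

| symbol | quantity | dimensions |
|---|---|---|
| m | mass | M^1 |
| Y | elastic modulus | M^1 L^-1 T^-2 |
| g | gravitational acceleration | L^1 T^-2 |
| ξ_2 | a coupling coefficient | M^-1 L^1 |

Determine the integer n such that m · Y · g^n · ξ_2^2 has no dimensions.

-1

Balance the L exponent: (1)·n from g, plus (0) + (-1) + 2·(1) = 1 from the rest, must sum to zero.
n + 1 = 0, so n = -1.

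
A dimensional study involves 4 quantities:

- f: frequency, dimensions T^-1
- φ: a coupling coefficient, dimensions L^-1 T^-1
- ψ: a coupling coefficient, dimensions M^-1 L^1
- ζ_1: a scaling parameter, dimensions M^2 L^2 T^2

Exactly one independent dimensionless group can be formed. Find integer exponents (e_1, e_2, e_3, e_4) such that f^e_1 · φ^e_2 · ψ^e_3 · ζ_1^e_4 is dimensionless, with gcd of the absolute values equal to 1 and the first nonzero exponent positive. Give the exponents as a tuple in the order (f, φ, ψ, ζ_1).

M: e_1·(0) + e_2·(0) + e_3·(-1) + e_4·(2) = 0
L: e_1·(0) + e_2·(-1) + e_3·(1) + e_4·(2) = 0
T: e_1·(-1) + e_2·(-1) + e_3·(0) + e_4·(2) = 0
Solving this homogeneous linear system for the smallest-integer solution (first nonzero entry positive) gives (2, -4, -2, -1).

(2, -4, -2, -1)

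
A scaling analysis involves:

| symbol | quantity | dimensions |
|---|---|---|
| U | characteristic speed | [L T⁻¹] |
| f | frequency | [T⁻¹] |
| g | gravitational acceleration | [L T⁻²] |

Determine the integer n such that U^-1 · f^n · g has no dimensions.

Balance the T exponent: (-1)·n from f, plus −(-1) + (-2) = -1 from the rest, must sum to zero.
−n − 1 = 0, so n = -1.

-1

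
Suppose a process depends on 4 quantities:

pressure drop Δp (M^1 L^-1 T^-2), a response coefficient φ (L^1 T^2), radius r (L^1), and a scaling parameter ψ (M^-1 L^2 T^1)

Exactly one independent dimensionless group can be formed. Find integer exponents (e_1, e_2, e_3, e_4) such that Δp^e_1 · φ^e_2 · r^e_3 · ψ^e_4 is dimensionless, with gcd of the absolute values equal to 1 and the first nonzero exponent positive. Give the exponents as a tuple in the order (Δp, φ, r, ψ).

M: e_1·(1) + e_2·(0) + e_3·(0) + e_4·(-1) = 0
L: e_1·(-1) + e_2·(1) + e_3·(1) + e_4·(2) = 0
T: e_1·(-2) + e_2·(2) + e_3·(0) + e_4·(1) = 0
Solving this homogeneous linear system for the smallest-integer solution (first nonzero entry positive) gives (2, 1, -3, 2).

(2, 1, -3, 2)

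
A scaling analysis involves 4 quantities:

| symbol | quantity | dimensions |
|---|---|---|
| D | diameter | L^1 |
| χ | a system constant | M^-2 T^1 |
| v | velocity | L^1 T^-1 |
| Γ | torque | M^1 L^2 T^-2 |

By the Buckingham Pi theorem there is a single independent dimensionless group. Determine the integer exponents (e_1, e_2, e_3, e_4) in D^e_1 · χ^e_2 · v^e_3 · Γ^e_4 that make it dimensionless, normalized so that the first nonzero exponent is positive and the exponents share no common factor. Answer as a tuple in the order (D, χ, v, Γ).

(1, -1, 3, -2)

M: e_1·(0) + e_2·(-2) + e_3·(0) + e_4·(1) = 0
L: e_1·(1) + e_2·(0) + e_3·(1) + e_4·(2) = 0
T: e_1·(0) + e_2·(1) + e_3·(-1) + e_4·(-2) = 0
Solving this homogeneous linear system for the smallest-integer solution (first nonzero entry positive) gives (1, -1, 3, -2).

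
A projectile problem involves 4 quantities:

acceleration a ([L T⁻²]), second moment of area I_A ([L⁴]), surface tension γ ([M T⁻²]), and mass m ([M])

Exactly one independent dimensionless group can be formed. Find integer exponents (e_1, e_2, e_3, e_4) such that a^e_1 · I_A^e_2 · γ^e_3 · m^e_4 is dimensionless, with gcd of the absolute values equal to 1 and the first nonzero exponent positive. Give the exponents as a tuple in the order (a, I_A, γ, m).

M: e_1·(0) + e_2·(0) + e_3·(1) + e_4·(1) = 0
L: e_1·(1) + e_2·(4) + e_3·(0) + e_4·(0) = 0
T: e_1·(-2) + e_2·(0) + e_3·(-2) + e_4·(0) = 0
Solving this homogeneous linear system for the smallest-integer solution (first nonzero entry positive) gives (4, -1, -4, 4).

(4, -1, -4, 4)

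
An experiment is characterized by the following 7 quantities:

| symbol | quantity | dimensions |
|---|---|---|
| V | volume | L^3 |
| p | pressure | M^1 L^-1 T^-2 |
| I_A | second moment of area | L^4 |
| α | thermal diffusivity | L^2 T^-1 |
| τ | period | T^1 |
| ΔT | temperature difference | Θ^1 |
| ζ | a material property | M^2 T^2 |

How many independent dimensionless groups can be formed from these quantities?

3

There are 7 variables and 4 base dimensions (M, L, T, Θ).
The dimension matrix has rank 4.
Independent dimensionless groups: 7 − 4 = 3.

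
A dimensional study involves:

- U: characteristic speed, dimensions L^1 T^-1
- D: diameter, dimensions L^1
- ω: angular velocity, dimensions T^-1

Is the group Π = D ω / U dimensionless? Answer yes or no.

Sum the exponent of each base dimension across the product:
  M: −[U]_M + [D]_M + [ω]_M = −(0) + (0) + (0) = 0
  L: −[U]_L + [D]_L + [ω]_L = −(1) + (1) + (0) = 0
  T: −[U]_T + [D]_T + [ω]_T = −(-1) + (0) + (-1) = 0
  Θ: −[U]_Θ + [D]_Θ + [ω]_Θ = −(0) + (0) + (0) = 0
All base exponents vanish — dimensionless.

yes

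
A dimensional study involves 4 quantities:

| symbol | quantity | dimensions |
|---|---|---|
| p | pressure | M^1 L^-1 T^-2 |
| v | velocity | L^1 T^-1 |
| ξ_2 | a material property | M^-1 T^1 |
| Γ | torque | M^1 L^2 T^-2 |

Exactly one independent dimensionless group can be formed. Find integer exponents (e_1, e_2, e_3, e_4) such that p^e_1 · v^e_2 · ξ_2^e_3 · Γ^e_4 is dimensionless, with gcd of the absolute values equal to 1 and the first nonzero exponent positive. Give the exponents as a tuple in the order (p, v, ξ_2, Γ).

M: e_1·(1) + e_2·(0) + e_3·(-1) + e_4·(1) = 0
L: e_1·(-1) + e_2·(1) + e_3·(0) + e_4·(2) = 0
T: e_1·(-2) + e_2·(-1) + e_3·(1) + e_4·(-2) = 0
Solving this homogeneous linear system for the smallest-integer solution (first nonzero entry positive) gives (1, -3, 3, 2).

(1, -3, 3, 2)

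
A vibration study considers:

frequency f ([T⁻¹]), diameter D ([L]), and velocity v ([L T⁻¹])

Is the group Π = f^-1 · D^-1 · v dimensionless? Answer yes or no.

Sum the exponent of each base dimension across the product:
  L: −[f]_L − [D]_L + [v]_L = −(0) − (1) + (1) = 0
  T: −[f]_T − [D]_T + [v]_T = −(-1) − (0) + (-1) = 0
All base exponents vanish — dimensionless.

yes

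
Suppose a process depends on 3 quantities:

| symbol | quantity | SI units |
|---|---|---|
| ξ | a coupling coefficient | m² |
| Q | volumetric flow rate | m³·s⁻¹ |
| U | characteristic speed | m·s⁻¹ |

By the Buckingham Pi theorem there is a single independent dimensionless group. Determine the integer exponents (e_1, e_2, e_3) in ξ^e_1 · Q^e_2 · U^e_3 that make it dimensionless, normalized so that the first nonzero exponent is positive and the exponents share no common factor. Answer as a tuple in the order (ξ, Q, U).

(1, -1, 1)

L: e_1·(2) + e_2·(3) + e_3·(1) = 0
T: e_1·(0) + e_2·(-1) + e_3·(-1) = 0
Solving this homogeneous linear system for the smallest-integer solution (first nonzero entry positive) gives (1, -1, 1).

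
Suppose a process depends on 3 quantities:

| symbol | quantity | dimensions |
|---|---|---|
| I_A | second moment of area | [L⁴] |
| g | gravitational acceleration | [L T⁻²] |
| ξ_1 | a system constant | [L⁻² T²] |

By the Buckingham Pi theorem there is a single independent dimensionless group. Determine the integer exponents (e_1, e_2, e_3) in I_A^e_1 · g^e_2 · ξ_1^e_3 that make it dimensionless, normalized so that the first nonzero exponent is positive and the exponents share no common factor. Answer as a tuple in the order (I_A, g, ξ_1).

(1, 4, 4)

L: e_1·(4) + e_2·(1) + e_3·(-2) = 0
T: e_1·(0) + e_2·(-2) + e_3·(2) = 0
Solving this homogeneous linear system for the smallest-integer solution (first nonzero entry positive) gives (1, 4, 4).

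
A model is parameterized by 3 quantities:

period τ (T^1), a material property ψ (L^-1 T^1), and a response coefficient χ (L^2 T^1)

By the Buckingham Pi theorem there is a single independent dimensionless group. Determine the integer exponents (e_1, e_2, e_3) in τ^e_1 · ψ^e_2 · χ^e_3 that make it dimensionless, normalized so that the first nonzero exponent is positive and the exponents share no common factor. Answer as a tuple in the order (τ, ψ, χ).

L: e_1·(0) + e_2·(-1) + e_3·(2) = 0
T: e_1·(1) + e_2·(1) + e_3·(1) = 0
Solving this homogeneous linear system for the smallest-integer solution (first nonzero entry positive) gives (3, -2, -1).

(3, -2, -1)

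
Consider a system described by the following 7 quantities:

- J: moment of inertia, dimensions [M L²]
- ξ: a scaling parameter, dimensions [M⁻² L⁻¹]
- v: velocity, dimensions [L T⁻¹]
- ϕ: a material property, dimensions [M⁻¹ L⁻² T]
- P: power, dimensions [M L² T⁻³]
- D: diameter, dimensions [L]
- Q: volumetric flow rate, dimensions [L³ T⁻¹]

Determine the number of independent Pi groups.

There are 7 variables and 3 base dimensions (M, L, T).
The dimension matrix has rank 3.
Independent dimensionless groups: 7 − 3 = 4.

4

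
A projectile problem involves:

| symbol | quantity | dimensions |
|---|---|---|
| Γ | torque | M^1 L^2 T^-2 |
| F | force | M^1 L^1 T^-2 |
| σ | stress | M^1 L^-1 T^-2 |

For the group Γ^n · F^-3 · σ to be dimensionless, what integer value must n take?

2

Balance the M exponent: (1)·n from Γ, plus −3·(1) + (1) = -2 from the rest, must sum to zero.
n − 2 = 0, so n = 2.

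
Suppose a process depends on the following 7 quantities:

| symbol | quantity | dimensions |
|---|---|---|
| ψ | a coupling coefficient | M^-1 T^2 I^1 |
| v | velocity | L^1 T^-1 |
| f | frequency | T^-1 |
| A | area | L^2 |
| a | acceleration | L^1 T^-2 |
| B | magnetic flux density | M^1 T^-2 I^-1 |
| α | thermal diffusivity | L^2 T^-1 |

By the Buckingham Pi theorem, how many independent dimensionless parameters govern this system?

There are 7 variables and 4 base dimensions (M, L, T, I).
The dimension matrix has rank 3 (less than 4: the dimension vectors are linearly dependent).
Independent dimensionless groups: 7 − 3 = 4.

4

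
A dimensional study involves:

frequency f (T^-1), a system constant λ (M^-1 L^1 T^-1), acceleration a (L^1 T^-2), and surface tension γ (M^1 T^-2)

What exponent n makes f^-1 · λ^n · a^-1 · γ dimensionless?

Balance the M exponent: (-1)·n from λ, plus −(0) − (0) + (1) = 1 from the rest, must sum to zero.
−n + 1 = 0, so n = 1.

1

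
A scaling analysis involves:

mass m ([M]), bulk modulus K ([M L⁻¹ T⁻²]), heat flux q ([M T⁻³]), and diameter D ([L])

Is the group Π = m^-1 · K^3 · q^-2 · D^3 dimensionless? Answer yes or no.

Sum the exponent of each base dimension across the product:
  M: −[m]_M + 3·[K]_M − 2·[q]_M + 3·[D]_M = −(1) + 3·(1) − 2·(1) + 3·(0) = 0
  L: −[m]_L + 3·[K]_L − 2·[q]_L + 3·[D]_L = −(0) + 3·(-1) − 2·(0) + 3·(1) = 0
  T: −[m]_T + 3·[K]_T − 2·[q]_T + 3·[D]_T = −(0) + 3·(-2) − 2·(-3) + 3·(0) = 0
All base exponents vanish — dimensionless.

yes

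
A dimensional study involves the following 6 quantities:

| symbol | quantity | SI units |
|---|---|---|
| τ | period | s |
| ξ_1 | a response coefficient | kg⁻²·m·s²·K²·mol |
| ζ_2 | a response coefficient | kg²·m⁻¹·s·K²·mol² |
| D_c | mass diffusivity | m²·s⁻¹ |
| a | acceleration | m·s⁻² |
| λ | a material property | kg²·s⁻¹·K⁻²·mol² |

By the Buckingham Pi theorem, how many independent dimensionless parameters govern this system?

There are 6 variables and 5 base dimensions (M, L, T, Θ, N).
The dimension matrix has rank 5.
Independent dimensionless groups: 6 − 5 = 1.

1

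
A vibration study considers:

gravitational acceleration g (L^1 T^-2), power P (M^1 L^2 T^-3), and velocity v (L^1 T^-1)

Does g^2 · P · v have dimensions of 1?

no

Sum the exponent of each base dimension across the product:
  M: 2·[g]_M + [P]_M + [v]_M = 2·(0) + (1) + (0) = 1
  L: 2·[g]_L + [P]_L + [v]_L = 2·(1) + (2) + (1) = 5
  T: 2·[g]_T + [P]_T + [v]_T = 2·(-2) + (-3) + (-1) = -8
Net dimensions [M L⁵ T⁻⁸] ≠ [1] — not dimensionless.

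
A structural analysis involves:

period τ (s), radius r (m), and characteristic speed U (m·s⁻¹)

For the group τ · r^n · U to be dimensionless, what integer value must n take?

Balance the L exponent: (1)·n from r, plus (0) + (1) = 1 from the rest, must sum to zero.
n + 1 = 0, so n = -1.

-1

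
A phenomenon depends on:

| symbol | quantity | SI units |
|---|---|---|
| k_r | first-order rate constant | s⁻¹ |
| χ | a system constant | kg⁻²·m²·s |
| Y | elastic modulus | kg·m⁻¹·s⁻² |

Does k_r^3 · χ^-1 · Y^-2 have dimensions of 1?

Sum the exponent of each base dimension across the product:
  M: 3·[k_r]_M − [χ]_M − 2·[Y]_M = 3·(0) − (-2) − 2·(1) = 0
  L: 3·[k_r]_L − [χ]_L − 2·[Y]_L = 3·(0) − (2) − 2·(-1) = 0
  T: 3·[k_r]_T − [χ]_T − 2·[Y]_T = 3·(-1) − (1) − 2·(-2) = 0
All base exponents vanish — dimensionless.

yes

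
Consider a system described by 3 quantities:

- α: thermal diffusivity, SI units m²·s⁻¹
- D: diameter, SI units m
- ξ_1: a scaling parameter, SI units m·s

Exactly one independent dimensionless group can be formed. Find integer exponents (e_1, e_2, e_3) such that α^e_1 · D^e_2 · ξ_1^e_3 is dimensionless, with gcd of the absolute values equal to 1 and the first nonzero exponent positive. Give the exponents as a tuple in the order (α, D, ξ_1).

(1, -3, 1)

L: e_1·(2) + e_2·(1) + e_3·(1) = 0
T: e_1·(-1) + e_2·(0) + e_3·(1) = 0
Solving this homogeneous linear system for the smallest-integer solution (first nonzero entry positive) gives (1, -3, 1).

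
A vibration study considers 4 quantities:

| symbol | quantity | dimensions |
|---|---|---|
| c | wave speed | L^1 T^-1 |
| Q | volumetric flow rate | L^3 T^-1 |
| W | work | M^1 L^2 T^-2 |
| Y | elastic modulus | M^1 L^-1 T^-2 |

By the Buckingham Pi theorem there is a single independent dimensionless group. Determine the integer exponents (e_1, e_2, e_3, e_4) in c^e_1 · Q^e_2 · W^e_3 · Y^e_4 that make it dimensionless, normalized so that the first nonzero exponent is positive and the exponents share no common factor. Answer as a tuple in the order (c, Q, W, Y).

M: e_1·(0) + e_2·(0) + e_3·(1) + e_4·(1) = 0
L: e_1·(1) + e_2·(3) + e_3·(2) + e_4·(-1) = 0
T: e_1·(-1) + e_2·(-1) + e_3·(-2) + e_4·(-2) = 0
Solving this homogeneous linear system for the smallest-integer solution (first nonzero entry positive) gives (3, -3, 2, -2).

(3, -3, 2, -2)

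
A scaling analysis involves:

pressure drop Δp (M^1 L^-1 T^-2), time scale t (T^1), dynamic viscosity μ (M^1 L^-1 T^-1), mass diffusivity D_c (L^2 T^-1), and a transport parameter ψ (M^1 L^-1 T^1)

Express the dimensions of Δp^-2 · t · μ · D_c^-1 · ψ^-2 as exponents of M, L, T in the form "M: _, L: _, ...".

Collect each base-dimension exponent across the product:
  M: −2·(1) + (0) + (1) − (0) − 2·(1) = -3
  L: −2·(-1) + (0) + (-1) − (2) − 2·(-1) = 1
  T: −2·(-2) + (1) + (-1) − (-1) − 2·(1) = 3
So the dimensions are [M⁻³ L T³].

M: -3, L: 1, T: 3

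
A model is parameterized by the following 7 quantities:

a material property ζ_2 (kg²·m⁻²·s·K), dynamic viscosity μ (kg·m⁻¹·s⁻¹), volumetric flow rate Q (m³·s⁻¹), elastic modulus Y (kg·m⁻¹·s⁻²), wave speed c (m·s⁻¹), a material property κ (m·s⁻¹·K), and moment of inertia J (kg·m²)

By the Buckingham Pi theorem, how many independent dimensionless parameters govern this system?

3

There are 7 variables and 4 base dimensions (M, L, T, Θ).
The dimension matrix has rank 4.
Independent dimensionless groups: 7 − 4 = 3.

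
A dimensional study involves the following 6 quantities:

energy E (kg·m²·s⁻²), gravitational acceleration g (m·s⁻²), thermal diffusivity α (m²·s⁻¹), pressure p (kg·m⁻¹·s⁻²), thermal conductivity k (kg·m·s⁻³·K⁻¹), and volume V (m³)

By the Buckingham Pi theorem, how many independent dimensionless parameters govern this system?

2

There are 6 variables and 4 base dimensions (M, L, T, Θ).
The dimension matrix has rank 4.
Independent dimensionless groups: 6 − 4 = 2.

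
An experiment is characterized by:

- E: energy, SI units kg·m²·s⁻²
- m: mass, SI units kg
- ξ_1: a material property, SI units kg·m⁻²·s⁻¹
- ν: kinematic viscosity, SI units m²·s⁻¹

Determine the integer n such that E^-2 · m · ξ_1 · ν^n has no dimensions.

3

Balance the L exponent: (2)·n from ν, plus −2·(2) + (0) + (-2) = -6 from the rest, must sum to zero.
2n − 6 = 0, so n = 3.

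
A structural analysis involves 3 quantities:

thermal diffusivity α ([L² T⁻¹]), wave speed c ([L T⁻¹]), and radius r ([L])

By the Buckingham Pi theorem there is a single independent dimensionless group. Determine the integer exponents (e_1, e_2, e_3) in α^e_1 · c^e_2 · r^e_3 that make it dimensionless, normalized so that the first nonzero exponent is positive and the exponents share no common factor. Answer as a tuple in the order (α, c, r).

(1, -1, -1)

L: e_1·(2) + e_2·(1) + e_3·(1) = 0
T: e_1·(-1) + e_2·(-1) + e_3·(0) = 0
Solving this homogeneous linear system for the smallest-integer solution (first nonzero entry positive) gives (1, -1, -1).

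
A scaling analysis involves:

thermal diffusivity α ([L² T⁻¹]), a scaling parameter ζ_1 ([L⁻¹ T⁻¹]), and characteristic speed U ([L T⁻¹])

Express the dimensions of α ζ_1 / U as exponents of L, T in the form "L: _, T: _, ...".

L: 0, T: -1

Collect each base-dimension exponent across the product:
  L: (2) + (-1) − (1) = 0
  T: (-1) + (-1) − (-1) = -1
So the dimensions are [T⁻¹].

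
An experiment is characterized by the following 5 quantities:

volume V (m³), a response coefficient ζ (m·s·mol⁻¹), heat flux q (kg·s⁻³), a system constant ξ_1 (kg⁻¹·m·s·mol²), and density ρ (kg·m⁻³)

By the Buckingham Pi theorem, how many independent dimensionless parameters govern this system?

1

There are 5 variables and 4 base dimensions (M, L, T, N).
The dimension matrix has rank 4.
Independent dimensionless groups: 5 − 4 = 1.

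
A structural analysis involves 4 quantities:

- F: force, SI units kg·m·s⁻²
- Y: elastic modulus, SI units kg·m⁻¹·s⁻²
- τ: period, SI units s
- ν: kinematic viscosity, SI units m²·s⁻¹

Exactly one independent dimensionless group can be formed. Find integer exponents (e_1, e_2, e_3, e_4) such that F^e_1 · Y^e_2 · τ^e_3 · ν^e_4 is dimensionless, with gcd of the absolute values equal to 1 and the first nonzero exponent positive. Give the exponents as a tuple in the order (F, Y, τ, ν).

(1, -1, -1, -1)

M: e_1·(1) + e_2·(1) + e_3·(0) + e_4·(0) = 0
L: e_1·(1) + e_2·(-1) + e_3·(0) + e_4·(2) = 0
T: e_1·(-2) + e_2·(-2) + e_3·(1) + e_4·(-1) = 0
Solving this homogeneous linear system for the smallest-integer solution (first nonzero entry positive) gives (1, -1, -1, -1).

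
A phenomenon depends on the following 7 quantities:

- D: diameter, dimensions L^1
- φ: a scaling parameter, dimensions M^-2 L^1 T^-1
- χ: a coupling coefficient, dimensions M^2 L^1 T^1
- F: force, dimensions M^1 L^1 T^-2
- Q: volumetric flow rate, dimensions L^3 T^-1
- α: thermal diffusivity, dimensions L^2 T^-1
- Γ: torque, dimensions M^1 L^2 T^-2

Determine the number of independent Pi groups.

There are 7 variables and 3 base dimensions (M, L, T).
The dimension matrix has rank 3.
Independent dimensionless groups: 7 − 3 = 4.

4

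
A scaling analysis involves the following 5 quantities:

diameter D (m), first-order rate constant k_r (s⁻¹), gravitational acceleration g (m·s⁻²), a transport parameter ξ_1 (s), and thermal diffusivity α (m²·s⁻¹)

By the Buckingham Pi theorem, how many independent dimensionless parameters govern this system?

3

There are 5 variables and 2 base dimensions (L, T).
The dimension matrix has rank 2.
Independent dimensionless groups: 5 − 2 = 3.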